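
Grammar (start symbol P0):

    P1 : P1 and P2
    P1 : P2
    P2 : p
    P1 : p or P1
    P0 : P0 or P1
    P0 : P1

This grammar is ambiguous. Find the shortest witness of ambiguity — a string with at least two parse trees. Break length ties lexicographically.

length 1: no string has ≥2 trees
length 3: p or p has 2 parse trees

Two derivations of p or p:
  P0 ⇒ P0 or P1 ⇒ P1 or P1 ⇒ P2 or P1 ⇒ p or P1 ⇒ p or P2 ⇒ p or p
  P0 ⇒ P1 ⇒ p or P1 ⇒ p or P2 ⇒ p or p

p or p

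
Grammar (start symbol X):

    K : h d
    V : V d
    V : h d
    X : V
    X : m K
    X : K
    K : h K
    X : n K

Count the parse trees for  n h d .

1

Parse trees for n h d:
  [X n [K h d]]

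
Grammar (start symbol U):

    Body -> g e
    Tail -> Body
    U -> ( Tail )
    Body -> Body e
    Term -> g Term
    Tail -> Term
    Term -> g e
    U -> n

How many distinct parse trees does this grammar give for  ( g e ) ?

2

Parse trees for ( g e ):
  [U ( [Tail [Body g e]] )]
  [U ( [Tail [Term g e]] )]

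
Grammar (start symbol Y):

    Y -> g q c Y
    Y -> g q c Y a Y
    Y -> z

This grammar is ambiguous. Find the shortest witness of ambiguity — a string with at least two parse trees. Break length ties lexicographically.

length 1: no string has ≥2 trees
length 4: no string has ≥2 trees
length 6: no string has ≥2 trees
length 7: no string has ≥2 trees
length 9: g q c g q c z a z has 2 parse trees

Two derivations of g q c g q c z a z:
  Y ⇒ g q c Y ⇒ g q c g q c Y a Y ⇒ g q c g q c z a Y ⇒ g q c g q c z a z
  Y ⇒ g q c Y a Y ⇒ g q c g q c Y a Y ⇒ g q c g q c z a Y ⇒ g q c g q c z a z

g q c g q c z a z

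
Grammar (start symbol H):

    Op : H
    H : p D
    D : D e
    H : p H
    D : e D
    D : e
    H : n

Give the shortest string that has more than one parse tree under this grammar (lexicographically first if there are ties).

length 1: no string has ≥2 trees
length 2: no string has ≥2 trees
length 3: p e e has 2 parse trees

Two derivations of p e e:
  H ⇒ p D ⇒ p D e ⇒ p e e
  H ⇒ p D ⇒ p e D ⇒ p e e

p e e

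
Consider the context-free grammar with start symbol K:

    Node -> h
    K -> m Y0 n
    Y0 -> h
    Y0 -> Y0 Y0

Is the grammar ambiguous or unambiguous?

Witness: m h h h n

Derivation 1: K ⇒ m Y0 n ⇒ m Y0 Y0 n ⇒ m h Y0 n ⇒ m h Y0 Y0 n ⇒ m h h Y0 n ⇒ m h h h n
Derivation 2: K ⇒ m Y0 n ⇒ m Y0 Y0 n ⇒ m Y0 Y0 Y0 n ⇒ m h Y0 Y0 n ⇒ m h h Y0 n ⇒ m h h h n

Two distinct leftmost derivations for the same string.

Ambiguous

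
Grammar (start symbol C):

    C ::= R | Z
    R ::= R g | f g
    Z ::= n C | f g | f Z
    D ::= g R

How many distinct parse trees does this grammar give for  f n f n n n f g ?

2

Parse trees for f n f n n n f g:
  [C [Z f [Z n [C [Z f [Z n [C [Z n [C [Z n [C [R f g]]]]]]]]]]]]
  [C [Z f [Z n [C [Z f [Z n [C [Z n [C [Z n [C [Z f g]]]]]]]]]]]]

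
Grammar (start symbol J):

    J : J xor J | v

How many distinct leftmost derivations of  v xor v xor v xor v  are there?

5

Parse trees for v xor v xor v xor v:
  [J [J v] xor [J [J v] xor [J [J v] xor [J v]]]]
  [J [J v] xor [J [J [J v] xor [J v]] xor [J v]]]
  [J [J [J v] xor [J v]] xor [J [J v] xor [J v]]]
  [J [J [J v] xor [J [J v] xor [J v]]] xor [J v]]
  [J [J [J [J v] xor [J v]] xor [J v]] xor [J v]]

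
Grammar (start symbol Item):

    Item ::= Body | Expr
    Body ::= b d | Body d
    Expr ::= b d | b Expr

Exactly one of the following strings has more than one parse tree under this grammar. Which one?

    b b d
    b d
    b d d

b d

b b d: 1 tree
b d: 2 trees
b d d: 1 tree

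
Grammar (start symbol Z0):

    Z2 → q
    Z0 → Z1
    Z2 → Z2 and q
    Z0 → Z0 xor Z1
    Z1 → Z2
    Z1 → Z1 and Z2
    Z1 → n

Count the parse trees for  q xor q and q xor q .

2

Parse trees for q xor q and q xor q:
  [Z0 [Z0 [Z0 [Z1 [Z2 q]]] xor [Z1 [Z2 [Z2 q] and q]]] xor [Z1 [Z2 q]]]
  [Z0 [Z0 [Z0 [Z1 [Z2 q]]] xor [Z1 [Z1 [Z2 q]] and [Z2 q]]] xor [Z1 [Z2 q]]]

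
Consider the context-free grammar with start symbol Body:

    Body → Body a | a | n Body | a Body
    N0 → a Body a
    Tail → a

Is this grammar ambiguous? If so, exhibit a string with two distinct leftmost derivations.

Witness: a a

Derivation 1: Body ⇒ Body a ⇒ a a
Derivation 2: Body ⇒ a Body ⇒ a a

Two distinct leftmost derivations for the same string.

Ambiguous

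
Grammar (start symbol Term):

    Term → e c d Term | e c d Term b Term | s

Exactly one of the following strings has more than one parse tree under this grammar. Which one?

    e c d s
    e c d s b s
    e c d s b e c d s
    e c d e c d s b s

e c d e c d s b s

e c d s: 1 tree
e c d s b s: 1 tree
e c d s b e c d s: 1 tree
e c d e c d s b s: 2 trees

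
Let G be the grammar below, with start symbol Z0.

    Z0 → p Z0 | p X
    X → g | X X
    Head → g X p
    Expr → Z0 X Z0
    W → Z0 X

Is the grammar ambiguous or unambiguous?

Ambiguous

Witness: p g g g

Derivation 1: Z0 ⇒ p X ⇒ p X X ⇒ p g X ⇒ p g X X ⇒ p g g X ⇒ p g g g
Derivation 2: Z0 ⇒ p X ⇒ p X X ⇒ p X X X ⇒ p g X X ⇒ p g g X ⇒ p g g g

Two distinct leftmost derivations for the same string.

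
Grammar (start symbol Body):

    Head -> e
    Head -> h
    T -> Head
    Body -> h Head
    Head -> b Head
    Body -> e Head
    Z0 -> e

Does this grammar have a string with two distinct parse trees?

Unambiguous

Only Body, Head are reachable from Body; ignoring the rest: The reachable rules are right-linear with at most one rule per (nonterminal, next-terminal) pair. Each input token forces the next rule, so parsing is deterministic.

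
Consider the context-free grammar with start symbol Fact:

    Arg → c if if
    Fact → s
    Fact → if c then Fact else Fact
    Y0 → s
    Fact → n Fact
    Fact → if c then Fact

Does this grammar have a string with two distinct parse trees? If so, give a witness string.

Ambiguous

Witness: if c then if c then s else s

Derivation 1: Fact ⇒ if c then Fact else Fact ⇒ if c then if c then Fact else Fact ⇒ if c then if c then s else Fact ⇒ if c then if c then s else s
Derivation 2: Fact ⇒ if c then Fact ⇒ if c then if c then Fact else Fact ⇒ if c then if c then s else Fact ⇒ if c then if c then s else s

Two distinct leftmost derivations for the same string.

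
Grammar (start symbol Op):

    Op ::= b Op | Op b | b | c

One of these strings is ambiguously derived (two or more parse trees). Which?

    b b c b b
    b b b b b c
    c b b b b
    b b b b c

b b c b b: 6 trees
b b b b b c: 1 tree
c b b b b: 1 tree
b b b b c: 1 tree

b b c b b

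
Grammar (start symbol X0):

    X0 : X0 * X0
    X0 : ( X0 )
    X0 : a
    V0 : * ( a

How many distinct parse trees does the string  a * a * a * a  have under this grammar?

Parse trees for a * a * a * a:
  [X0 [X0 a] * [X0 [X0 a] * [X0 [X0 a] * [X0 a]]]]
  [X0 [X0 a] * [X0 [X0 [X0 a] * [X0 a]] * [X0 a]]]
  [X0 [X0 [X0 a] * [X0 a]] * [X0 [X0 a] * [X0 a]]]
  [X0 [X0 [X0 a] * [X0 [X0 a] * [X0 a]]] * [X0 a]]
  [X0 [X0 [X0 [X0 a] * [X0 a]] * [X0 a]] * [X0 a]]

5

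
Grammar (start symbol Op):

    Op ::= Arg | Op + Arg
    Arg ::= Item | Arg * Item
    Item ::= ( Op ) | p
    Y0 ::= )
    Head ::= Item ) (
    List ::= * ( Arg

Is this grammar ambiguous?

Unambiguous

Only Op, Arg, Item are reachable from Op; ignoring the rest: Op → Op + Arg | Arg  ;  Arg → Arg * Item | Item  — a left-associative chain with Item at the bottom. Each string factors uniquely by precedence.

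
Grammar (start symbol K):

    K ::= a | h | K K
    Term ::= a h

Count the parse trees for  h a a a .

Parse trees for h a a a:
  [K [K h] [K [K a] [K [K a] [K a]]]]
  [K [K h] [K [K [K a] [K a]] [K a]]]
  [K [K [K h] [K a]] [K [K a] [K a]]]
  [K [K [K h] [K [K a] [K a]]] [K a]]
  [K [K [K [K h] [K a]] [K a]] [K a]]

5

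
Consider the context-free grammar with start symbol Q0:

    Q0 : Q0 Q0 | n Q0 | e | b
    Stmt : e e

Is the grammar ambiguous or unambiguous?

Witness: b b b

Derivation 1: Q0 ⇒ Q0 Q0 ⇒ Q0 Q0 Q0 ⇒ b Q0 Q0 ⇒ b b Q0 ⇒ b b b
Derivation 2: Q0 ⇒ Q0 Q0 ⇒ b Q0 ⇒ b Q0 Q0 ⇒ b b Q0 ⇒ b b b

Two distinct leftmost derivations for the same string.

Ambiguous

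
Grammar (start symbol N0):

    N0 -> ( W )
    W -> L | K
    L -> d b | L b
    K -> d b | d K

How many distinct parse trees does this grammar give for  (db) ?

Parse trees for (db):
  [N0 ( [W [L d b]] )]
  [N0 ( [W [K d b]] )]

2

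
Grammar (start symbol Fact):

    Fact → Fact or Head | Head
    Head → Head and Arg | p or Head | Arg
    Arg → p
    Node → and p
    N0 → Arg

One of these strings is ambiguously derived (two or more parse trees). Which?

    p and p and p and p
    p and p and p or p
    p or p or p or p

p and p and p and p: 1 tree
p and p and p or p: 1 tree
p or p or p or p: 8 trees

p or p or p or p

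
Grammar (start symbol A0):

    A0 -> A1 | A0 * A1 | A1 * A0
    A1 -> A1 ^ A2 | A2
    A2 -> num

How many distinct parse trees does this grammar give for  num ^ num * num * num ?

Parse trees for num ^ num * num * num:
  [A0 [A0 [A0 [A1 [A1 [A2 num]] ^ [A2 num]]] * [A1 [A2 num]]] * [A1 [A2 num]]]
  [A0 [A0 [A1 [A1 [A2 num]] ^ [A2 num]] * [A0 [A1 [A2 num]]]] * [A1 [A2 num]]]
  [A0 [A1 [A1 [A2 num]] ^ [A2 num]] * [A0 [A0 [A1 [A2 num]]] * [A1 [A2 num]]]]
  [A0 [A1 [A1 [A2 num]] ^ [A2 num]] * [A0 [A1 [A2 num]] * [A0 [A1 [A2 num]]]]]

4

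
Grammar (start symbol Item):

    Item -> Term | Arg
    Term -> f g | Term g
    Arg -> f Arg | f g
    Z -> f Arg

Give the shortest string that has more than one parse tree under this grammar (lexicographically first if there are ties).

length 2: f g has 2 parse trees

Two derivations of f g:
  Item ⇒ Term ⇒ f g
  Item ⇒ Arg ⇒ f g

f g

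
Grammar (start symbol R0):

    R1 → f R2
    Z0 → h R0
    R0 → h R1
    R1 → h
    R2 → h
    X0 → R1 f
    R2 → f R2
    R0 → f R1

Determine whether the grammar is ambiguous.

(X0, Z0 are unreachable from R0, so their rules don't affect L(R0).) Restricted to the reachable nonterminals, every rule has the form A → t or A → t B, and no two rules for the same A share a first terminal. The grammar encodes a DFA — one run per string.

Unambiguous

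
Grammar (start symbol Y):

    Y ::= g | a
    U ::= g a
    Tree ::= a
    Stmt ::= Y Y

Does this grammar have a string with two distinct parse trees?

Only Y is reachable from Y; ignoring the rest: Each reachable nonterminal has at most one production per leading terminal, and all productions are right-linear; the derivation is determined token-by-token.

Unambiguous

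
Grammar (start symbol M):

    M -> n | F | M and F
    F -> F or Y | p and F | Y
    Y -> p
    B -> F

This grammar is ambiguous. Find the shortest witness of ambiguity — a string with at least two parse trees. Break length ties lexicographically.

length 1: no string has ≥2 trees
length 3: p and p has 2 parse trees

Two derivations of p and p:
  M ⇒ F ⇒ p and F ⇒ p and Y ⇒ p and p
  M ⇒ M and F ⇒ F and F ⇒ Y and F ⇒ p and F ⇒ p and Y ⇒ p and p

p and p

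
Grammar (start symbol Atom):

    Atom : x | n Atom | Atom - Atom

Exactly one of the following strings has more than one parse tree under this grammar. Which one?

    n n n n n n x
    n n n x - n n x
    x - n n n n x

n n n x - n n x

n n n n n n x: 1 tree
n n n x - n n x: 4 trees
x - n n n n x: 1 tree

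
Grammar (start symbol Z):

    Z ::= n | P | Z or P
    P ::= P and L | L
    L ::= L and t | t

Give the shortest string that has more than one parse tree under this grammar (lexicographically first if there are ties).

length 1: no string has ≥2 trees
length 3: t and t has 2 parse trees

Two derivations of t and t:
  Z ⇒ P ⇒ P and L ⇒ L and L ⇒ t and L ⇒ t and t
  Z ⇒ P ⇒ L ⇒ L and t ⇒ t and t

t and t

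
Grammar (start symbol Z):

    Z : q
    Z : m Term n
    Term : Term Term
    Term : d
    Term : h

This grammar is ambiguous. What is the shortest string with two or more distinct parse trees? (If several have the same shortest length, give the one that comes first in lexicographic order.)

length 1: no string has ≥2 trees
length 3: no string has ≥2 trees
length 4: no string has ≥2 trees
length 5: m d d d n has 2 parse trees

Two derivations of m d d d n:
  Z ⇒ m Term n ⇒ m Term Term n ⇒ m Term Term Term n ⇒ m d Term Term n ⇒ m d d Term n ⇒ m d d d n
  Z ⇒ m Term n ⇒ m Term Term n ⇒ m d Term n ⇒ m d Term Term n ⇒ m d d Term n ⇒ m d d d n

m d d d n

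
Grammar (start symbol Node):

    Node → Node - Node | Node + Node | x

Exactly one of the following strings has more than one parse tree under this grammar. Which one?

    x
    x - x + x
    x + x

x - x + x

x: 1 tree
x - x + x: 2 trees
x + x: 1 tree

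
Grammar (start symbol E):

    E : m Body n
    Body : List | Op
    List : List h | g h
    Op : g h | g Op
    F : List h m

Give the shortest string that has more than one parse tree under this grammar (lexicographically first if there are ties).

length 4: m g h n has 2 parse trees

Two derivations of m g h n:
  E ⇒ m Body n ⇒ m List n ⇒ m g h n
  E ⇒ m Body n ⇒ m Op n ⇒ m g h n

m g h n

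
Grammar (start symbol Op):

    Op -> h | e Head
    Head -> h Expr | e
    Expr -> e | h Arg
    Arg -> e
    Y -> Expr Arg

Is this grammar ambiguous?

Only Op, Head, Expr, Arg are reachable from Op; ignoring the rest: Restricted to the reachable nonterminals, every rule has the form A → t or A → t B, and no two rules for the same A share a first terminal. The grammar encodes a DFA — one run per string.

Unambiguous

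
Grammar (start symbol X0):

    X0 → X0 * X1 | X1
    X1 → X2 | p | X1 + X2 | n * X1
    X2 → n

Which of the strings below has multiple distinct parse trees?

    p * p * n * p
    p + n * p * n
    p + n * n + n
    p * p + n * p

p * p * n * p

p * p * n * p: 2 trees
p + n * p * n: 1 tree
p + n * n + n: 1 tree
p * p + n * p: 1 tree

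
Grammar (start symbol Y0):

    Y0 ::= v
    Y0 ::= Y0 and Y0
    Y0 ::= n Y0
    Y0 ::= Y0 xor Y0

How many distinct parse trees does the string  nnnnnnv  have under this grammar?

Parse trees for nnnnnnv:
  [Y0 n [Y0 n [Y0 n [Y0 n [Y0 n [Y0 n [Y0 v]]]]]]]

1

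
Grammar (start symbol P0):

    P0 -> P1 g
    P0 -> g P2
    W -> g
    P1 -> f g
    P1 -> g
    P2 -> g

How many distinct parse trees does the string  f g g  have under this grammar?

1

Parse trees for f g g:
  [P0 [P1 f g] g]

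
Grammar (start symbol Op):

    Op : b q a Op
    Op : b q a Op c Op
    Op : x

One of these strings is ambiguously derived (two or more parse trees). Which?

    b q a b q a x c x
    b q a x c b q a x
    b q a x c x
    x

b q a b q a x c x

b q a b q a x c x: 2 trees
b q a x c b q a x: 1 tree
b q a x c x: 1 tree
x: 1 tree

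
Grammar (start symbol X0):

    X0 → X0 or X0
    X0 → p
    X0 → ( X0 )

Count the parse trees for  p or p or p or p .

Parse trees for p or p or p or p:
  [X0 [X0 p] or [X0 [X0 p] or [X0 [X0 p] or [X0 p]]]]
  [X0 [X0 p] or [X0 [X0 [X0 p] or [X0 p]] or [X0 p]]]
  [X0 [X0 [X0 p] or [X0 p]] or [X0 [X0 p] or [X0 p]]]
  [X0 [X0 [X0 p] or [X0 [X0 p] or [X0 p]]] or [X0 p]]
  [X0 [X0 [X0 [X0 p] or [X0 p]] or [X0 p]] or [X0 p]]

5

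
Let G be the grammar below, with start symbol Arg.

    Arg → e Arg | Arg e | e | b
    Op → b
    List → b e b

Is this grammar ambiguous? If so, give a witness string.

Witness: e e

Derivation 1: Arg ⇒ e Arg ⇒ e e
Derivation 2: Arg ⇒ Arg e ⇒ e e

Two distinct leftmost derivations for the same string.

Ambiguous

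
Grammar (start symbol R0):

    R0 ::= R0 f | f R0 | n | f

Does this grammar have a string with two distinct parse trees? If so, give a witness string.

Ambiguous

Witness: f f

Derivation 1: R0 ⇒ R0 f ⇒ f f
Derivation 2: R0 ⇒ f R0 ⇒ f f

Two distinct leftmost derivations for the same string.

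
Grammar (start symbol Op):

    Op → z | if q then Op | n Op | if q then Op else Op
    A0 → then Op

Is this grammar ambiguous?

Witness: if q then if q then z else z

Derivation 1: Op ⇒ if q then Op ⇒ if q then if q then Op else Op ⇒ if q then if q then z else Op ⇒ if q then if q then z else z
Derivation 2: Op ⇒ if q then Op else Op ⇒ if q then if q then Op else Op ⇒ if q then if q then z else Op ⇒ if q then if q then z else z

Two distinct leftmost derivations for the same string.

Ambiguous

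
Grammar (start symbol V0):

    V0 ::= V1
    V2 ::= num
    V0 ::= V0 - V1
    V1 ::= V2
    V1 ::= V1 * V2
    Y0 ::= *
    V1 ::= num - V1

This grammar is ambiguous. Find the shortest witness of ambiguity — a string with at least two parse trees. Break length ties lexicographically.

length 1: no string has ≥2 trees
length 3: num - num has 2 parse trees

Two derivations of num - num:
  V0 ⇒ V1 ⇒ num - V1 ⇒ num - V2 ⇒ num - num
  V0 ⇒ V0 - V1 ⇒ V1 - V1 ⇒ V2 - V1 ⇒ num - V1 ⇒ num - V2 ⇒ num - num

num - num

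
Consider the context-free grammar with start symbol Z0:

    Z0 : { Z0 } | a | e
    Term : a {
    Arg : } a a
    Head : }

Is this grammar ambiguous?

Only Z0 is reachable from Z0; ignoring the rest: Each string is a nest of matched brackets around a single atom. An opening bracket forces the recursive rule; an atom forces the base rule.

Unambiguous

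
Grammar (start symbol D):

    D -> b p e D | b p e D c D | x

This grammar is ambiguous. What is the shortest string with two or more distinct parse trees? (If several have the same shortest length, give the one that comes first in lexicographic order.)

b p e b p e x c x

length 1: no string has ≥2 trees
length 4: no string has ≥2 trees
length 6: no string has ≥2 trees
length 7: no string has ≥2 trees
length 9: b p e b p e x c x has 2 parse trees

Two derivations of b p e b p e x c x:
  D ⇒ b p e D ⇒ b p e b p e D c D ⇒ b p e b p e x c D ⇒ b p e b p e x c x
  D ⇒ b p e D c D ⇒ b p e b p e D c D ⇒ b p e b p e x c D ⇒ b p e b p e x c x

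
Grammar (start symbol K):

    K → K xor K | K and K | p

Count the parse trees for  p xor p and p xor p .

5

Parse trees for p xor p and p xor p:
  [K [K p] xor [K [K [K p] and [K p]] xor [K p]]]
  [K [K p] xor [K [K p] and [K [K p] xor [K p]]]]
  [K [K [K p] xor [K [K p] and [K p]]] xor [K p]]
  [K [K [K [K p] xor [K p]] and [K p]] xor [K p]]
  [K [K [K p] xor [K p]] and [K [K p] xor [K p]]]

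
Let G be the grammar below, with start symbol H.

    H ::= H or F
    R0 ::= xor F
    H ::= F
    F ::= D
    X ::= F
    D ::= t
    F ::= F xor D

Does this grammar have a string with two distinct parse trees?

Unambiguous

Only H, F, D are reachable from H; ignoring the rest: The grammar is stratified — H handles 'or' (left-recursive), F handles 'xor', D atoms. Each operator has a fixed associativity and precedence level, so every string has one parse.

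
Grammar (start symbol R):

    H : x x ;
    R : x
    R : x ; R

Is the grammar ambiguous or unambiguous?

(H is unreachable from R, so its rules don't affect L(R).) Right-recursive list with a separator: after each atom, whether the separator follows determines the rule. One parse per string.

Unambiguous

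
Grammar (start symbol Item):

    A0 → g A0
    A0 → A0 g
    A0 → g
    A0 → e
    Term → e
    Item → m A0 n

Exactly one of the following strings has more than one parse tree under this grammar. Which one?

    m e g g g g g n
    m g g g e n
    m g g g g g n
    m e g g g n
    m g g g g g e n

m g g g g g n

m e g g g g g n: 1 tree
m g g g e n: 1 tree
m g g g g g n: 16 trees
m e g g g n: 1 tree
m g g g g g e n: 1 tree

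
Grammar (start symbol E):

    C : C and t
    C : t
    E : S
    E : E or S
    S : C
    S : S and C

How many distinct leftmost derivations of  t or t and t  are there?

Parse trees for t or t and t:
  [E [E [S [C t]]] or [S [C [C t] and t]]]
  [E [E [S [C t]]] or [S [S [C t]] and [C t]]]

2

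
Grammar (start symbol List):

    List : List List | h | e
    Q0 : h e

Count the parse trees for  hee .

2

Parse trees for hee:
  [List [List h] [List [List e] [List e]]]
  [List [List [List h] [List e]] [List e]]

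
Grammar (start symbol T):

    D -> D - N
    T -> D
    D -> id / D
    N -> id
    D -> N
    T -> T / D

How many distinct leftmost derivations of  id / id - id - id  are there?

4

Parse trees for id / id - id - id:
  [T [D [D [D id / [D [N id]]] - [N id]] - [N id]]]
  [T [D [D id / [D [D [N id]] - [N id]]] - [N id]]]
  [T [D id / [D [D [D [N id]] - [N id]] - [N id]]]]
  [T [T [D [N id]]] / [D [D [D [N id]] - [N id]] - [N id]]]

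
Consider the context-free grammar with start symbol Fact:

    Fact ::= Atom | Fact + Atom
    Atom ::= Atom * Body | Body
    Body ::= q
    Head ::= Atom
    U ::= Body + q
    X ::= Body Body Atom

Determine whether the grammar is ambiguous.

Only Fact, Atom, Body are reachable from Fact; ignoring the rest: Fact → Fact + Atom | Atom  ;  Atom → Atom * Body | Body  — a left-associative chain with Body at the bottom. Each string factors uniquely by precedence.

Unambiguous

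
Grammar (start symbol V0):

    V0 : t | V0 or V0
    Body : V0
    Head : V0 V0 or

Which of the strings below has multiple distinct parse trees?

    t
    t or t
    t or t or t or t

t or t or t or t

t: 1 tree
t or t: 1 tree
t or t or t or t: 5 trees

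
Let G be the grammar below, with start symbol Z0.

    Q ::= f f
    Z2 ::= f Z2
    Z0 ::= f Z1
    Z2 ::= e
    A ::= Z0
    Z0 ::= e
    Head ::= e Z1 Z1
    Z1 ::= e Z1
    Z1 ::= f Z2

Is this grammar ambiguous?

Unambiguous

Only Z0, Z1, Z2 are reachable from Z0; ignoring the rest: The reachable rules are right-linear with at most one rule per (nonterminal, next-terminal) pair. Each input token forces the next rule, so parsing is deterministic.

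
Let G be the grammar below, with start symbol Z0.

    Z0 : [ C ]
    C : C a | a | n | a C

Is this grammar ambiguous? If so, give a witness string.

Witness: [ a a ]

Derivation 1: Z0 ⇒ [ C ] ⇒ [ C a ] ⇒ [ a a ]
Derivation 2: Z0 ⇒ [ C ] ⇒ [ a C ] ⇒ [ a a ]

Two distinct leftmost derivations for the same string.

Ambiguous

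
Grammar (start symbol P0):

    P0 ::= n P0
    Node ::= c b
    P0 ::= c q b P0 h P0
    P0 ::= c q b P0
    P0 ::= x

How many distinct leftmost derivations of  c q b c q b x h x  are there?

2

Parse trees for c q b c q b x h x:
  [P0 c q b [P0 c q b [P0 x]] h [P0 x]]
  [P0 c q b [P0 c q b [P0 x] h [P0 x]]]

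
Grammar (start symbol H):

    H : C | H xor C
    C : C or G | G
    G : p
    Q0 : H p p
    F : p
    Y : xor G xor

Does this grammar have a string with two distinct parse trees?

Only H, C, G are reachable from H; ignoring the rest: The grammar is stratified — H handles 'xor' (left-recursive), C handles 'or', G atoms. Each operator has a fixed associativity and precedence level, so every string has one parse.

Unambiguous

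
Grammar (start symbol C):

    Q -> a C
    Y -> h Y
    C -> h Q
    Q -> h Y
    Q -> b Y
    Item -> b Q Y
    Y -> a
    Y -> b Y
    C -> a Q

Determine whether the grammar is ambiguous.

Only C, Q, Y are reachable from C; ignoring the rest: Restricted to the reachable nonterminals, every rule has the form A → t or A → t B, and no two rules for the same A share a first terminal. The grammar encodes a DFA — one run per string.

Unambiguous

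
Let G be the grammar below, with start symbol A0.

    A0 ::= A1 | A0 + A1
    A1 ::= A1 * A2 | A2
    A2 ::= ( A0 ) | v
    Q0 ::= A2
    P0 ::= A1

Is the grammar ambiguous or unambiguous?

Unambiguous

Only A0, A1, A2 are reachable from A0; ignoring the rest: The grammar is stratified — A0 handles '+' (left-recursive), A1 handles '*', A2 atoms. Each operator has a fixed associativity and precedence level, so every string has one parse.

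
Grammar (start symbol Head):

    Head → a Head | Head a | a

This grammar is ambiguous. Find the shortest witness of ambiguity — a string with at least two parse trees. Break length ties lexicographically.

a a

length 1: no string has ≥2 trees
length 2: a a has 2 parse trees

Two derivations of a a:
  Head ⇒ a Head ⇒ a a
  Head ⇒ Head a ⇒ a a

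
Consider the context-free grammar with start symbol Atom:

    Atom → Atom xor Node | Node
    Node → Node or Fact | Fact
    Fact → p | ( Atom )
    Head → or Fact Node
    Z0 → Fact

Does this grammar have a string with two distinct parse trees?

Unambiguous

(Head, Z0 are unreachable from Atom, so their rules don't affect L(Atom).) Atom → Atom xor Node | Node  ;  Node → Node or Fact | Fact  — a left-associative chain with Fact at the bottom. Each string factors uniquely by precedence.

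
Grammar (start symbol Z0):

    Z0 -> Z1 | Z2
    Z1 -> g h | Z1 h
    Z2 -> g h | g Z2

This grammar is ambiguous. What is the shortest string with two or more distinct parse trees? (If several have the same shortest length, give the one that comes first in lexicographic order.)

g h

length 2: g h has 2 parse trees

Two derivations of g h:
  Z0 ⇒ Z1 ⇒ g h
  Z0 ⇒ Z2 ⇒ g h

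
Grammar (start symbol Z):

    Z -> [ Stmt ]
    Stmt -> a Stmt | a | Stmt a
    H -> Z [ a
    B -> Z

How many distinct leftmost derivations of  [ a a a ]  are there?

4

Parse trees for [ a a a ]:
  [Z [ [Stmt a [Stmt a [Stmt a]]] ]]
  [Z [ [Stmt a [Stmt [Stmt a] a]] ]]
  [Z [ [Stmt [Stmt a [Stmt a]] a] ]]
  [Z [ [Stmt [Stmt [Stmt a] a] a] ]]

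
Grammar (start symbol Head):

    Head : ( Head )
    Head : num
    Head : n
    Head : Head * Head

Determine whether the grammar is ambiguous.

Witness: n * n * n

Derivation 1: Head ⇒ Head * Head ⇒ n * Head ⇒ n * Head * Head ⇒ n * n * Head ⇒ n * n * n
Derivation 2: Head ⇒ Head * Head ⇒ Head * Head * Head ⇒ n * Head * Head ⇒ n * n * Head ⇒ n * n * n

Two distinct leftmost derivations for the same string.

Ambiguous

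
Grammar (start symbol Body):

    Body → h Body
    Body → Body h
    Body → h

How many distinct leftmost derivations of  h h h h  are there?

8

Parse trees for h h h h:
  [Body h [Body h [Body h [Body h]]]]
  [Body h [Body h [Body [Body h] h]]]
  [Body h [Body [Body h [Body h]] h]]
  [Body h [Body [Body [Body h] h] h]]
  [Body [Body h [Body h [Body h]]] h]
  [Body [Body h [Body [Body h] h]] h]
  [Body [Body [Body h [Body h]] h] h]
  [Body [Body [Body [Body h] h] h] h]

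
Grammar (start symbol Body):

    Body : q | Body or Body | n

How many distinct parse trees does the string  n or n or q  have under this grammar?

2

Parse trees for n or n or q:
  [Body [Body n] or [Body [Body n] or [Body q]]]
  [Body [Body [Body n] or [Body n]] or [Body q]]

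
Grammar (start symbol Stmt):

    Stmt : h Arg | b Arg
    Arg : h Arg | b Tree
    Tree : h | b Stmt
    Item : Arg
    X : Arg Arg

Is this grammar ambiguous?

Only Stmt, Arg, Tree are reachable from Stmt; ignoring the rest: Restricted to the reachable nonterminals, every rule has the form A → t or A → t B, and no two rules for the same A share a first terminal. The grammar encodes a DFA — one run per string.

Unambiguous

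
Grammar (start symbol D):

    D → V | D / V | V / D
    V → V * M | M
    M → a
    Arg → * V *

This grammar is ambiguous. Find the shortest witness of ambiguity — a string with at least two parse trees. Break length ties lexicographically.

length 1: no string has ≥2 trees
length 3: a / a has 2 parse trees

Two derivations of a / a:
  D ⇒ D / V ⇒ V / V ⇒ M / V ⇒ a / V ⇒ a / M ⇒ a / a
  D ⇒ V / D ⇒ M / D ⇒ a / D ⇒ a / V ⇒ a / M ⇒ a / a

a / a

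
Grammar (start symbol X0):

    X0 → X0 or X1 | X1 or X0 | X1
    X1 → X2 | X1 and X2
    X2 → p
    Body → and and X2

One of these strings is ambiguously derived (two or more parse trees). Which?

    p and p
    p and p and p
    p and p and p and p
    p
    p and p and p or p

p and p: 1 tree
p and p and p: 1 tree
p and p and p and p: 1 tree
p: 1 tree
p and p and p or p: 2 trees

p and p and p or p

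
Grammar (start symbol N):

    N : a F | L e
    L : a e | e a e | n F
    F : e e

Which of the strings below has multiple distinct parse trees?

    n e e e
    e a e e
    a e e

n e e e: 1 tree
e a e e: 1 tree
a e e: 2 trees

a e e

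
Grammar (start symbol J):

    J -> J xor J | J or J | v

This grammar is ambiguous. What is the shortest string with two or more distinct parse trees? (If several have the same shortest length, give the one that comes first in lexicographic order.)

length 1: no string has ≥2 trees
length 3: no string has ≥2 trees
length 5: v or v or v has 2 parse trees

Two derivations of v or v or v:
  J ⇒ J or J ⇒ J or J or J ⇒ v or J or J ⇒ v or v or J ⇒ v or v or v
  J ⇒ J or J ⇒ v or J ⇒ v or J or J ⇒ v or v or J ⇒ v or v or v

v or v or v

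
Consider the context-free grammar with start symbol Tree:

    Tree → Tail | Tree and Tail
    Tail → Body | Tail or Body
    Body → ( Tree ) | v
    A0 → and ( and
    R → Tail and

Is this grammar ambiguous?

Only Tree, Tail, Body are reachable from Tree; ignoring the rest: The grammar is stratified — Tree handles 'and' (left-recursive), Tail handles 'or', Body atoms. Each operator has a fixed associativity and precedence level, so every string has one parse.

Unambiguous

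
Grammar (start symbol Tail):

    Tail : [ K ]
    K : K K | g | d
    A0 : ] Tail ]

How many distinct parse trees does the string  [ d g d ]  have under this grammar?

Parse trees for [ d g d ]:
  [Tail [ [K [K d] [K [K g] [K d]]] ]]
  [Tail [ [K [K [K d] [K g]] [K d]] ]]

2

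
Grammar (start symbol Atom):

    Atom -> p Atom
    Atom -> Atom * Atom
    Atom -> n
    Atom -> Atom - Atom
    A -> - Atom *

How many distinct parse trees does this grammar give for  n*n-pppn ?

2

Parse trees for n*n-pppn:
  [Atom [Atom n] * [Atom [Atom n] - [Atom p [Atom p [Atom p [Atom n]]]]]]
  [Atom [Atom [Atom n] * [Atom n]] - [Atom p [Atom p [Atom p [Atom n]]]]]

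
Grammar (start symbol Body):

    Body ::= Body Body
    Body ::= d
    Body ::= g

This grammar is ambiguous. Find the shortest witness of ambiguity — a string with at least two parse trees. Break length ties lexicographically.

d d d

length 1: no string has ≥2 trees
length 2: no string has ≥2 trees
length 3: d d d has 2 parse trees

Two derivations of d d d:
  Body ⇒ Body Body ⇒ Body Body Body ⇒ d Body Body ⇒ d d Body ⇒ d d d
  Body ⇒ Body Body ⇒ d Body ⇒ d Body Body ⇒ d d Body ⇒ d d d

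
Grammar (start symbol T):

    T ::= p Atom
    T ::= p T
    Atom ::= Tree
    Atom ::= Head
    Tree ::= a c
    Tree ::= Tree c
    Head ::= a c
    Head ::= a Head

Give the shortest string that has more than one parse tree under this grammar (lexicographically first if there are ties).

p a c

length 3: p a c has 2 parse trees

Two derivations of p a c:
  T ⇒ p Atom ⇒ p Tree ⇒ p a c
  T ⇒ p Atom ⇒ p Head ⇒ p a c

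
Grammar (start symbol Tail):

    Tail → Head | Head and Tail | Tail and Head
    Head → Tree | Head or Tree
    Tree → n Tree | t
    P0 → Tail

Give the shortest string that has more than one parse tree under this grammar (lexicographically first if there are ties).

t and t

length 1: no string has ≥2 trees
length 2: no string has ≥2 trees
length 3: t and t has 2 parse trees

Two derivations of t and t:
  Tail ⇒ Head and Tail ⇒ Tree and Tail ⇒ t and Tail ⇒ t and Head ⇒ t and Tree ⇒ t and t
  Tail ⇒ Tail and Head ⇒ Head and Head ⇒ Tree and Head ⇒ t and Head ⇒ t and Tree ⇒ t and t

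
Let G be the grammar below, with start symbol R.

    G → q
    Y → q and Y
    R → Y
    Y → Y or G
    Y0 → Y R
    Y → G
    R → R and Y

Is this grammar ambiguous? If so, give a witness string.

Ambiguous

Witness: q and q

Derivation 1: R ⇒ Y ⇒ q and Y ⇒ q and G ⇒ q and q
Derivation 2: R ⇒ R and Y ⇒ Y and Y ⇒ G and Y ⇒ q and Y ⇒ q and G ⇒ q and q

Two distinct leftmost derivations for the same string.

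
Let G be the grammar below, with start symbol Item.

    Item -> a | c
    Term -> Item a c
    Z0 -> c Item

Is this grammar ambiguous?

Only Item is reachable from Item; ignoring the rest: Each reachable nonterminal has at most one production per leading terminal, and all productions are right-linear; the derivation is determined token-by-token.

Unambiguous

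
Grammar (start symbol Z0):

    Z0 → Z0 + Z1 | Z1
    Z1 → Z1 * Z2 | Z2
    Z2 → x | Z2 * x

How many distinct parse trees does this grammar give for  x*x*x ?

Parse trees for x*x*x:
  [Z0 [Z1 [Z1 [Z2 x]] * [Z2 [Z2 x] * x]]]
  [Z0 [Z1 [Z1 [Z1 [Z2 x]] * [Z2 x]] * [Z2 x]]]
  [Z0 [Z1 [Z1 [Z2 [Z2 x] * x]] * [Z2 x]]]
  [Z0 [Z1 [Z2 [Z2 [Z2 x] * x] * x]]]

4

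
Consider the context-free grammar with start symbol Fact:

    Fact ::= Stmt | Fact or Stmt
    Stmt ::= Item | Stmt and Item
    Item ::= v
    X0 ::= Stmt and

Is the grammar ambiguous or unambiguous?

(X0 is unreachable from Fact, so its rules don't affect L(Fact).) This is a standard precedence ladder (Fact over Stmt over Item), with each level left-recursive on its own operator ('or' at Fact, 'and' at Stmt). That structure is LR(1), hence unambiguous.

Unambiguous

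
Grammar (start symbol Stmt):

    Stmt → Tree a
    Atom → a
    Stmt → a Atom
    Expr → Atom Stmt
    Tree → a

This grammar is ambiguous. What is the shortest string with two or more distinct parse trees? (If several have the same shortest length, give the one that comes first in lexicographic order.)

length 2: a a has 2 parse trees

Two derivations of a a:
  Stmt ⇒ Tree a ⇒ a a
  Stmt ⇒ a Atom ⇒ a a

a a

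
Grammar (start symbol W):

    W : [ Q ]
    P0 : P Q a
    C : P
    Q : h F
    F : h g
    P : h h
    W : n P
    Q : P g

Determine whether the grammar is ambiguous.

Witness: [ h h g ]

Derivation 1: W ⇒ [ Q ] ⇒ [ h F ] ⇒ [ h h g ]
Derivation 2: W ⇒ [ Q ] ⇒ [ P g ] ⇒ [ h h g ]

Two distinct leftmost derivations for the same string.

Ambiguous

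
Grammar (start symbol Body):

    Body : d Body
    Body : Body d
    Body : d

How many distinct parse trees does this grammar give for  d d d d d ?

16

Parse trees for d d d d d (showing first 6 of 16):
  [Body d [Body d [Body d [Body d [Body d]]]]]
  [Body d [Body d [Body d [Body [Body d] d]]]]
  [Body d [Body d [Body [Body d [Body d]] d]]]
  [Body d [Body d [Body [Body [Body d] d] d]]]
  [Body d [Body [Body d [Body d [Body d]]] d]]
  [Body d [Body [Body d [Body [Body d] d]] d]]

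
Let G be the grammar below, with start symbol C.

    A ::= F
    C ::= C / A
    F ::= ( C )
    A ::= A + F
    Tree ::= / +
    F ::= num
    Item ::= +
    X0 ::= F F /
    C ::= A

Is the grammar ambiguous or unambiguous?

Unambiguous

(Tree, Item, X0 are unreachable from C, so their rules don't affect L(C).) The grammar is stratified — C handles '/' (left-recursive), A handles '+', F atoms. Each operator has a fixed associativity and precedence level, so every string has one parse.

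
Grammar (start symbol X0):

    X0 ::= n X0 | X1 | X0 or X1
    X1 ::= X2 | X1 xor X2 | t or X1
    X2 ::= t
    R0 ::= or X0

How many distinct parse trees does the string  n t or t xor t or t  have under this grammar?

7

Parse trees for n t or t xor t or t:
  [X0 n [X0 [X0 [X1 [X1 t or [X1 [X2 t]]] xor [X2 t]]] or [X1 [X2 t]]]]
  [X0 n [X0 [X0 [X1 t or [X1 [X1 [X2 t]] xor [X2 t]]]] or [X1 [X2 t]]]]
  [X0 n [X0 [X0 [X0 [X1 [X2 t]]] or [X1 [X1 [X2 t]] xor [X2 t]]] or [X1 [X2 t]]]]
  [X0 [X0 n [X0 [X1 [X1 t or [X1 [X2 t]]] xor [X2 t]]]] or [X1 [X2 t]]]
  [X0 [X0 n [X0 [X1 t or [X1 [X1 [X2 t]] xor [X2 t]]]]] or [X1 [X2 t]]]
  [X0 [X0 n [X0 [X0 [X1 [X2 t]]] or [X1 [X1 [X2 t]] xor [X2 t]]]] or [X1 [X2 t]]]
  [X0 [X0 [X0 n [X0 [X1 [X2 t]]]] or [X1 [X1 [X2 t]] xor [X2 t]]] or [X1 [X2 t]]]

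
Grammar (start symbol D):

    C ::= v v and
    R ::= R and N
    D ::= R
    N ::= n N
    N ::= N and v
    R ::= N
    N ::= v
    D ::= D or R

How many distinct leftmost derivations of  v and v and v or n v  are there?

Parse trees for v and v and v or n v:
  [D [D [R [R [N v]] and [N [N v] and v]]] or [R [N n [N v]]]]
  [D [D [R [R [R [N v]] and [N v]] and [N v]]] or [R [N n [N v]]]]
  [D [D [R [R [N [N v] and v]] and [N v]]] or [R [N n [N v]]]]
  [D [D [R [N [N [N v] and v] and v]]] or [R [N n [N v]]]]

4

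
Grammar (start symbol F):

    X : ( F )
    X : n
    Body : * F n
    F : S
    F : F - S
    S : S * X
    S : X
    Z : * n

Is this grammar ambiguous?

Unambiguous

Only F, S, X are reachable from F; ignoring the rest: The grammar is stratified — F handles '-' (left-recursive), S handles '*', X atoms. Each operator has a fixed associativity and precedence level, so every string has one parse.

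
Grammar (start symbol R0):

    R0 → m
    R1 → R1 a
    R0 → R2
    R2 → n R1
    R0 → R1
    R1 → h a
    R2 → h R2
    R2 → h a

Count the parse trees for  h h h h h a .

1

Parse trees for h h h h h a:
  [R0 [R2 h [R2 h [R2 h [R2 h [R2 h a]]]]]]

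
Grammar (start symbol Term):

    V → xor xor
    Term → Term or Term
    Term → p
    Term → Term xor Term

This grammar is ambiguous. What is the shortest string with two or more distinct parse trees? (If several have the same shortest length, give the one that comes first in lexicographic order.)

p or p or p

length 1: no string has ≥2 trees
length 3: no string has ≥2 trees
length 5: p or p or p has 2 parse trees

Two derivations of p or p or p:
  Term ⇒ Term or Term ⇒ Term or Term or Term ⇒ p or Term or Term ⇒ p or p or Term ⇒ p or p or p
  Term ⇒ Term or Term ⇒ p or Term ⇒ p or Term or Term ⇒ p or p or Term ⇒ p or p or p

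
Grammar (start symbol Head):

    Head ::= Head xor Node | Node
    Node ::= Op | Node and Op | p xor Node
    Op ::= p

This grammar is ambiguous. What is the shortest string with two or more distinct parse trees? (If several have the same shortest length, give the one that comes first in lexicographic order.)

length 1: no string has ≥2 trees
length 3: p xor p has 2 parse trees

Two derivations of p xor p:
  Head ⇒ Head xor Node ⇒ Node xor Node ⇒ Op xor Node ⇒ p xor Node ⇒ p xor Op ⇒ p xor p
  Head ⇒ Node ⇒ p xor Node ⇒ p xor Op ⇒ p xor p

p xor p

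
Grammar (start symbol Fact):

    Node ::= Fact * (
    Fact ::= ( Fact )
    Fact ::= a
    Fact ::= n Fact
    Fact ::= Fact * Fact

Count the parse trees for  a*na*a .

Parse trees for a*na*a:
  [Fact [Fact a] * [Fact n [Fact [Fact a] * [Fact a]]]]
  [Fact [Fact a] * [Fact [Fact n [Fact a]] * [Fact a]]]
  [Fact [Fact [Fact a] * [Fact n [Fact a]]] * [Fact a]]

3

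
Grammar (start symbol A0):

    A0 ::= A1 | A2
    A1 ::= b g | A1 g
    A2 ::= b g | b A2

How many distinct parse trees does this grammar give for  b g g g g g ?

1

Parse trees for b g g g g g:
  [A0 [A1 [A1 [A1 [A1 [A1 b g] g] g] g] g]]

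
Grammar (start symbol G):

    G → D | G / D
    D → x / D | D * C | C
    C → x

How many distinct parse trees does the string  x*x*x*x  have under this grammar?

1

Parse trees for x*x*x*x:
  [G [D [D [D [D [C x]] * [C x]] * [C x]] * [C x]]]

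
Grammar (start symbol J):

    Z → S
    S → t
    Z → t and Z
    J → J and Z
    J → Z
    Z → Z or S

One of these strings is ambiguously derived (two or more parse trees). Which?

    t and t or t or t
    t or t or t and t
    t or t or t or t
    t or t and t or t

t and t or t or t

t and t or t or t: 4 trees
t or t or t and t: 1 tree
t or t or t or t: 1 tree
t or t and t or t: 1 tree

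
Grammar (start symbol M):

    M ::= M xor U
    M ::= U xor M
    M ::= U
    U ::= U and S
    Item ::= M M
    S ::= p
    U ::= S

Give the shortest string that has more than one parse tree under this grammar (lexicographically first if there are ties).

length 1: no string has ≥2 trees
length 3: p xor p has 2 parse trees

Two derivations of p xor p:
  M ⇒ M xor U ⇒ U xor U ⇒ S xor U ⇒ p xor U ⇒ p xor S ⇒ p xor p
  M ⇒ U xor M ⇒ S xor M ⇒ p xor M ⇒ p xor U ⇒ p xor S ⇒ p xor p

p xor p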